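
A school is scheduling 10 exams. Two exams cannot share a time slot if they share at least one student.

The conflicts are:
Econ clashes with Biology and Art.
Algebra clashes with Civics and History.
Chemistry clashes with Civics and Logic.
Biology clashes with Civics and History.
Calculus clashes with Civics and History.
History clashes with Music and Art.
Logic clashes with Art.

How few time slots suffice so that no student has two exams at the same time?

2

History and Music conflict, so at least 2 time slots are needed.
2 time slots suffice: time slot 1 → {Econ, Civics, History, Logic}; time slot 2 → {Algebra, Chemistry, Biology, Calculus, Music, Art}. No two conflicting exams share a time slot.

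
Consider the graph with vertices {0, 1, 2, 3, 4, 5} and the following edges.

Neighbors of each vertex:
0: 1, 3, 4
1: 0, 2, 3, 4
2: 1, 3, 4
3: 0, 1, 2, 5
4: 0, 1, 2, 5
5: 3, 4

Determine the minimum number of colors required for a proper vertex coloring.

3

0, 1, 4 are mutually adjacent, so at least 3 colors are needed.
3 colors suffice: color a → {1, 5}; color b → {3, 4}; color c → {0, 2}. Each edge has distinct colors on its endpoints.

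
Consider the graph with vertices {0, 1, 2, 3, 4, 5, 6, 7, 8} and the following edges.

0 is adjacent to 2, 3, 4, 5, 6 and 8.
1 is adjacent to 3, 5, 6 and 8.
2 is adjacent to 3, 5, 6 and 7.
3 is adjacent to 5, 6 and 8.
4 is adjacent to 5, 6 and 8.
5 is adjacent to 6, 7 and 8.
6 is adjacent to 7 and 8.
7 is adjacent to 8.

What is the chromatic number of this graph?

5

0, 2, 3, 5, 6 are pairwise adjacent (a clique of size 5), so at least 5 colors are needed.
5 colors suffice: color red → {6}; color blue → {5}; color green → {2, 8}; color yellow → {0, 1, 7}; color purple → {3, 4}. Every edge joins two different colors.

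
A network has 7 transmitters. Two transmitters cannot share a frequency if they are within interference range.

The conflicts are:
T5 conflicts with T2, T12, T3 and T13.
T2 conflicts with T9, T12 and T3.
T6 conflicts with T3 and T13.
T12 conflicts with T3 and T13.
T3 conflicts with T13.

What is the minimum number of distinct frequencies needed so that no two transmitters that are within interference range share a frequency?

4

T5, T2, T12, T3 all conflict with each other, so at least 4 frequencies are needed.
4 frequencies suffice: frequency 1 → {T9, T3}; frequency 2 → {T6, T12}; frequency 3 → {T5}; frequency 4 → {T2, T13}. No two conflicting transmitters share a frequency.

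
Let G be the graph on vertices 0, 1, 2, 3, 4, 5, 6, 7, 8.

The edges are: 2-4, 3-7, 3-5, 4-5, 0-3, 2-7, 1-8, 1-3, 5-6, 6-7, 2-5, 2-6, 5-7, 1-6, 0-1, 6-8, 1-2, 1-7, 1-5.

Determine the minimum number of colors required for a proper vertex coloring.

1, 2, 5, 6, 7 form a clique, so at least 5 colors are needed.
5 colors suffice: color red → {1, 4}; color blue → {0, 5, 8}; color green → {2, 3}; color yellow → {6}; color purple → {7}. No two adjacent vertices share a color.

5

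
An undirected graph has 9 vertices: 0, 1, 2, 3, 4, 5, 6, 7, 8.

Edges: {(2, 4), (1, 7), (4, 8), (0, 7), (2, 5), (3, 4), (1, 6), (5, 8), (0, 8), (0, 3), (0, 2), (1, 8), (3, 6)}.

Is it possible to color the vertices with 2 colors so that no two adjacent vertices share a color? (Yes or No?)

No

The cycle 0-3-6-1-8-0 has odd length 5, so it cannot be 2-colored; at least 3 colors are needed.
So 2 colors are not enough.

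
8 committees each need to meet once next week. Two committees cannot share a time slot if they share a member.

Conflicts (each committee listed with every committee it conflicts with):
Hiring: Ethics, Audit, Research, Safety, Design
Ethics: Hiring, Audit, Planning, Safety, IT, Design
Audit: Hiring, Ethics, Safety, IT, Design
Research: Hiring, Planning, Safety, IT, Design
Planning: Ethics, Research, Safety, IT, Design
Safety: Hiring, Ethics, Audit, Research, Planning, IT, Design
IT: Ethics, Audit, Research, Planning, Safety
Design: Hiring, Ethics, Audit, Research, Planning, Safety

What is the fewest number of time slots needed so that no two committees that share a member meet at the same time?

5

Hiring, Ethics, Audit, Safety, Design are mutually in conflict, so at least 5 time slots are needed.
5 time slots suffice: time slot 1 → {Safety}; time slot 2 → {IT, Design}; time slot 3 → {Ethics, Research}; time slot 4 → {Hiring, Planning}; time slot 5 → {Audit}. No two conflicting committees share a time slot.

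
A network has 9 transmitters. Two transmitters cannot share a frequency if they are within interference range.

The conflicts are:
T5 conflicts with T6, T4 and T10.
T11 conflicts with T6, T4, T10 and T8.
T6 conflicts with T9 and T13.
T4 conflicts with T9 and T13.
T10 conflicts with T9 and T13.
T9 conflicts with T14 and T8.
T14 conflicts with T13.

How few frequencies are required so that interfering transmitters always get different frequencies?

T9 and T8 conflict, so at least 2 frequencies are needed.
A valid assignment using 2 frequencies: T5=1, T11=1, T6=2, T4=2, T10=2, T9=1, T14=2, T13=1, T8=2. No two conflicting transmitters share a frequency.

2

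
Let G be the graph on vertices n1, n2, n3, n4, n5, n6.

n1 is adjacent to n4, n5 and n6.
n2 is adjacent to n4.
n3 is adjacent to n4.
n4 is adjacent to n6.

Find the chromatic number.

3

n1, n4, n6 are mutually adjacent, so at least 3 colors are needed.
3 colors suffice: color 1 → {n4, n5}; color 2 → {n1, n2, n3}; color 3 → {n6}. No two adjacent vertices share a color.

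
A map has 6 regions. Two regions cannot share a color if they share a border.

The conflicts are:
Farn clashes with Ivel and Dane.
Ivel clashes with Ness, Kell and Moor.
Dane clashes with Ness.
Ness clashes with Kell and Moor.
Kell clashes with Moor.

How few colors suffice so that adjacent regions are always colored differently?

4

Ivel, Ness, Kell, Moor pairwise conflict, so at least 4 colors are needed.
4 colors suffice: color 1 → {Farn, Ness}; color 2 → {Ivel, Dane}; color 3 → {Kell}; color 4 → {Moor}. Each listed conflict is separated.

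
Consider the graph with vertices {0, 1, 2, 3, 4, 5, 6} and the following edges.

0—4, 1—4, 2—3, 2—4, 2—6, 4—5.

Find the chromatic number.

0 and 4 are adjacent, so at least 2 colors are needed.
2 colors suffice: color red → {3, 4, 6}; color blue → {0, 1, 2, 5}. No two adjacent vertices share a color.

2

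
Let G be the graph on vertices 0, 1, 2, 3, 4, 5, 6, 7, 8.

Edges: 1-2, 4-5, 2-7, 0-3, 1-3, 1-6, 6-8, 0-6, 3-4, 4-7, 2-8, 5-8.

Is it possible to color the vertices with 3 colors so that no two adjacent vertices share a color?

The chromatic number is 3. The cycle 4-7-2-8-5-4 has odd length 5, so it cannot be 2-colored; at least 3 colors are needed.
3 colors suffice: 0=c, 1=c, 2=a, 3=b, 4=a, 5=c, 6=a, 7=b, 8=b.
That is already a proper 3-coloring.

Yes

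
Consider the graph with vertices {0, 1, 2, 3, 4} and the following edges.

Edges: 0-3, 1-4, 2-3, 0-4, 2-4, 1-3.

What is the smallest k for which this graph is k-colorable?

2 and 4 are adjacent, so at least 2 colors are needed.
2 colors suffice: color a → {3, 4}; color b → {0, 1, 2}. Every edge joins two different colors.

2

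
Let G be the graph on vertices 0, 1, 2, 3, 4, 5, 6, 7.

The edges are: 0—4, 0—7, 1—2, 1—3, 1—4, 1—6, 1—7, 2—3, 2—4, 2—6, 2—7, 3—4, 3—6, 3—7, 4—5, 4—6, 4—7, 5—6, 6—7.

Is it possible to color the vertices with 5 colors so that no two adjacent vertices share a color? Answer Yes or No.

No

1, 2, 3, 4, 6, 7 are mutually adjacent (a clique of size 6), so at least 6 colors are needed.
So 5 colors are not enough.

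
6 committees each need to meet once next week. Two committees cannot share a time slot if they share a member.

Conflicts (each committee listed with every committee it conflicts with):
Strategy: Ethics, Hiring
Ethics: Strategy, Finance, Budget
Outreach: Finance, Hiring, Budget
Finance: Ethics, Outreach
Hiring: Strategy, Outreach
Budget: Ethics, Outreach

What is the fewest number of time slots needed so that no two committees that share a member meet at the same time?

The cycle Strategy-Ethics-Finance-Outreach-Hiring-Strategy has odd length 5, so it cannot be 2-colored; at least 3 time slots are needed.
A valid assignment using 3 time slots: Strategy=3, Ethics=1, Outreach=1, Finance=2, Hiring=2, Budget=2. Each listed conflict is separated.

3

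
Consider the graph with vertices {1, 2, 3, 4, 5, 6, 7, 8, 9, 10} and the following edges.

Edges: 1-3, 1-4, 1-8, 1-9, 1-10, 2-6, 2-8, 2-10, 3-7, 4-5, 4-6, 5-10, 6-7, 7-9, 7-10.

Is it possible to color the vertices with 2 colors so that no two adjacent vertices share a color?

No

The cycle 4-1-8-2-6-4 has odd length 5, so it cannot be 2-colored; at least 3 colors are needed.
So 2 colors are not enough.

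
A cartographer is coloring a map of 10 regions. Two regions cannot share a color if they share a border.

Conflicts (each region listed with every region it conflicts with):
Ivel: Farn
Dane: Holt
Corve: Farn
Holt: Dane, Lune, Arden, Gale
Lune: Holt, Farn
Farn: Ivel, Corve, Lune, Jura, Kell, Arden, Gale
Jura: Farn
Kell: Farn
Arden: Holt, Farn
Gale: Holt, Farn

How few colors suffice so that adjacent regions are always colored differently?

2

Ivel and Farn conflict, so at least 2 colors are needed.
A valid assignment using 2 colors: Ivel=2, Dane=2, Corve=2, Holt=1, Lune=2, Farn=1, Jura=2, Kell=2, Arden=2, Gale=2. No two conflicting regions share a color.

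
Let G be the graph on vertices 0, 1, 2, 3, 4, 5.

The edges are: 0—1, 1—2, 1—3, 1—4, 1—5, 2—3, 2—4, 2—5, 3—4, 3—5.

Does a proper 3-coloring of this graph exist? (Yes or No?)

No

1, 2, 3, 5 form a clique, so at least 4 colors are needed.
So 3 colors are not enough.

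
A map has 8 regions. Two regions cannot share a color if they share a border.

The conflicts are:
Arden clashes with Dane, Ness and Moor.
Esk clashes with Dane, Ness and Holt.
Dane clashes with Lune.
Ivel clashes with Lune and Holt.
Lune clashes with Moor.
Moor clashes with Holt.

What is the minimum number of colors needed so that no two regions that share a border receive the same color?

3

The cycle Ivel-Holt-Esk-Dane-Lune-Ivel has odd length 5, so it cannot be 2-colored; at least 3 colors are needed.
3 colors suffice: color 1 → {Arden, Esk, Lune}; color 2 → {Dane, Ness, Holt}; color 3 → {Ivel, Moor}. Every pair that conflicts lands in different colors.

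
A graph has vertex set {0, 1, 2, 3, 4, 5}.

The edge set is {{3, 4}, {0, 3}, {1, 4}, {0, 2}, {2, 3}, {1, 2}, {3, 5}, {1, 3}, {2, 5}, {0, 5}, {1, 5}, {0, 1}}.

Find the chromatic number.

5

0, 1, 2, 3, 5 form a clique, so at least 5 colors are needed.
5 colors suffice: color a → {3}; color b → {1}; color c → {4, 5}; color d → {2}; color e → {0}. Each edge has distinct colors on its endpoints.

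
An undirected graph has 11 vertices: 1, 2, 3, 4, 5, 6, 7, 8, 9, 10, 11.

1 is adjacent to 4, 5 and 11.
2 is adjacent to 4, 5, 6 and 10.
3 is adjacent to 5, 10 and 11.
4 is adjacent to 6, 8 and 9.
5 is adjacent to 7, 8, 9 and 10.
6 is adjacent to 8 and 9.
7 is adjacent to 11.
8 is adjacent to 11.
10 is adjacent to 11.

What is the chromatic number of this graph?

3

3, 10, 11 are mutually adjacent, so at least 3 colors are needed.
One proper 3-coloring: 1=b, 2=c, 3=c, 4=a, 5=a, 6=b, 7=b, 8=c, 9=c, 10=b, 11=a. Each edge has distinct colors on its endpoints.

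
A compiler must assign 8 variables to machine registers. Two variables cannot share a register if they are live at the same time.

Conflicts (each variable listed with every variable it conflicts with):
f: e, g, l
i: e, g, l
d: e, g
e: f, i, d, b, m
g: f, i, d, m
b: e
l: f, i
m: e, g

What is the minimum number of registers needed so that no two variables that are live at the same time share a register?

2

e and b conflict, so at least 2 registers are needed.
Using 2 registers: f=2, i=2, d=2, e=1, g=1, b=2, l=1, m=2. No two conflicting variables share a register.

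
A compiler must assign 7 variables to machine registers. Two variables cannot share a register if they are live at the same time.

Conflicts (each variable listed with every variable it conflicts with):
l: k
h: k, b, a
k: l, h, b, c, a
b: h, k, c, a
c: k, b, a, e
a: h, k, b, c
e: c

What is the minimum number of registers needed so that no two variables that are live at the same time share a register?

k, b, c, a are mutually in conflict, so at least 4 registers are needed.
4 registers suffice: register 1 → {k, e}; register 2 → {l, b}; register 3 → {h, c}; register 4 → {a}. No two conflicting variables share a register.

4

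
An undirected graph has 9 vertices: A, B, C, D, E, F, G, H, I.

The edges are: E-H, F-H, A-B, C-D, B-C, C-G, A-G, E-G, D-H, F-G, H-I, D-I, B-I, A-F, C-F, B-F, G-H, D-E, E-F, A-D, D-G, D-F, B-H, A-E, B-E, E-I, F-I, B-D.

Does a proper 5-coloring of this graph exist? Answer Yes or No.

No

B, D, E, F, H, I form a clique, so at least 6 colors are needed.
So 5 colors are not enough.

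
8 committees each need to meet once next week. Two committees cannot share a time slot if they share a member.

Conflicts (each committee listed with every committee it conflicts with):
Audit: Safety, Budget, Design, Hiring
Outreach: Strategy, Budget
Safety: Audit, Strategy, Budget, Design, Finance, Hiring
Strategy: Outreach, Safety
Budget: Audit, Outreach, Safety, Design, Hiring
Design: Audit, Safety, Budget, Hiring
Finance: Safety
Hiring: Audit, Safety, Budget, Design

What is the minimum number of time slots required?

Audit, Safety, Budget, Design, Hiring all conflict with each other, so at least 5 time slots are needed.
5 time slots suffice: Audit=3, Outreach=1, Safety=1, Strategy=2, Budget=2, Design=5, Finance=2, Hiring=4. Each listed conflict is separated.

5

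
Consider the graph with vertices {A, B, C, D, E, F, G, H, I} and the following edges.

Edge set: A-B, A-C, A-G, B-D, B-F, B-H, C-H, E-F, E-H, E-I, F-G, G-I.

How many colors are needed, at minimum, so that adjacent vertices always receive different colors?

E and I are adjacent, so at least 2 colors are needed.
2 colors suffice: color 1 → {B, C, E, G}; color 2 → {A, D, F, H, I}. Each edge has distinct colors on its endpoints.

2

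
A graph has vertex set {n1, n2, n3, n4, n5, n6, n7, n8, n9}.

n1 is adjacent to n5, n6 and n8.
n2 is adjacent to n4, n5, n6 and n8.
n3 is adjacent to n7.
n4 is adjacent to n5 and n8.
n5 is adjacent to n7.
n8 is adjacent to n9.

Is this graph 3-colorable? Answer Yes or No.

Yes

The chromatic number is 3. n2, n4, n5 form a triangle, so at least 3 colors are needed.
3 colors suffice: color 1 → {n3, n5, n6, n8}; color 2 → {n1, n2, n7, n9}; color 3 → {n4}.
That is already a proper 3-coloring.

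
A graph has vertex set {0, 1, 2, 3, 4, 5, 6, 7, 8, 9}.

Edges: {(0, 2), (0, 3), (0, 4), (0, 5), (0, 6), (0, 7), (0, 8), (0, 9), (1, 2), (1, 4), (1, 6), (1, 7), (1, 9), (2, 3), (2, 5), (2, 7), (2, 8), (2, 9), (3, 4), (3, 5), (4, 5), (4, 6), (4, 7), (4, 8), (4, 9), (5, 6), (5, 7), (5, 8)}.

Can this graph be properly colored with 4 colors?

Yes

The chromatic number is 4. 0, 4, 5, 6 are mutually adjacent (a clique of size 4), so at least 4 colors are needed.
4 colors suffice: color red → {0, 1}; color blue → {2, 4}; color green → {5, 9}; color yellow → {3, 6, 7, 8}.
That is already a proper 4-coloring.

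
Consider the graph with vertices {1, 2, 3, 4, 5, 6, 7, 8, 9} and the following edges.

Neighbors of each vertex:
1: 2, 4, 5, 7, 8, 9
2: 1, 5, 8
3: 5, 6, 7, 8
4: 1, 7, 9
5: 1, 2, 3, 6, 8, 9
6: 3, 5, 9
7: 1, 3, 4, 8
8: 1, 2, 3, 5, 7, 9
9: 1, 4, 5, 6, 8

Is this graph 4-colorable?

Yes

The chromatic number is 4. 1, 5, 8, 9 are mutually adjacent (a clique of size 4), so at least 4 colors are needed.
4 colors suffice: 1=a, 2=d, 3=a, 4=c, 5=b, 6=c, 7=b, 8=c, 9=d.
That is already a proper 4-coloring.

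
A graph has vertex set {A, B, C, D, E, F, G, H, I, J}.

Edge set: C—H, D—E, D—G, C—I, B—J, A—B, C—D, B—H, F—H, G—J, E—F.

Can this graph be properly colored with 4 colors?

The chromatic number is 3. The cycle D-C-H-F-E-D has odd length 5, so it cannot be 2-colored; at least 3 colors are needed.
3 colors suffice: color 1 → {B, C, F, G}; color 2 → {A, D, H, I, J}; color 3 → {E}.
Since 4 ≥ 3, a proper 4-coloring certainly exists.

Yes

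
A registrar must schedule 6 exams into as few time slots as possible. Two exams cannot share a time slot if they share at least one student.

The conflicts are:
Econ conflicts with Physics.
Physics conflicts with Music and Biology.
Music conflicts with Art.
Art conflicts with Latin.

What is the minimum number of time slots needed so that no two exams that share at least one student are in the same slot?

Music and Art conflict, so at least 2 time slots are needed.
A valid assignment using 2 time slots: Econ=2, Physics=1, Music=2, Art=1, Biology=2, Latin=2. Every pair that conflicts lands in different time slots.

2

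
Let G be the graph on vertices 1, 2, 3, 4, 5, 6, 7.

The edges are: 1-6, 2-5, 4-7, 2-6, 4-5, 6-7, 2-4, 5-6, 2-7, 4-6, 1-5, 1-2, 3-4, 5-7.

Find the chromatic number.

5

2, 4, 5, 6, 7 are mutually adjacent (a clique of size 5), so at least 5 colors are needed.
5 colors suffice: color a → {1, 4}; color b → {3, 6}; color c → {2}; color d → {5}; color e → {7}. Every edge joins two different colors.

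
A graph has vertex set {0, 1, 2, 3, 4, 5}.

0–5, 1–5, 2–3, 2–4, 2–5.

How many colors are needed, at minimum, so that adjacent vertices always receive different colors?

2

1 and 5 are adjacent, so at least 2 colors are needed.
2 colors suffice: color red → {3, 4, 5}; color blue → {0, 1, 2}. No two adjacent vertices share a color.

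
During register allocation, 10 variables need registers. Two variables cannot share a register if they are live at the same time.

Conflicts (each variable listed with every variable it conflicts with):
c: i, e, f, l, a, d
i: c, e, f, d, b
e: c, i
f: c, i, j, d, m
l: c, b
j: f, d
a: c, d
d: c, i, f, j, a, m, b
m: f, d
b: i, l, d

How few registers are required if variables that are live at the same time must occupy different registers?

c, i, f, d are mutually in conflict, so at least 4 registers are needed.
4 registers suffice: c=2, i=3, e=1, f=4, l=1, j=2, a=3, d=1, m=2, b=2. Each listed conflict is separated.

4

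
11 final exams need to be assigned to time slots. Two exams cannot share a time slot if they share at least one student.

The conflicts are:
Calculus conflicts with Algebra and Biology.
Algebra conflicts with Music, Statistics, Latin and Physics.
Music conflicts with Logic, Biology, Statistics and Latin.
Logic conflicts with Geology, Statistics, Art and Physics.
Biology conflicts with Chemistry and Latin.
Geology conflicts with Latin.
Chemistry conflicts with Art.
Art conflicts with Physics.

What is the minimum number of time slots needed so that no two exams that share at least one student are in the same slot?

3

Algebra, Music, Statistics all conflict with each other, so at least 3 time slots are needed.
3 time slots suffice: time slot 1 → {Algebra, Logic, Biology}; time slot 2 → {Calculus, Music, Geology, Chemistry, Physics}; time slot 3 → {Statistics, Latin, Art}. Each listed conflict is separated.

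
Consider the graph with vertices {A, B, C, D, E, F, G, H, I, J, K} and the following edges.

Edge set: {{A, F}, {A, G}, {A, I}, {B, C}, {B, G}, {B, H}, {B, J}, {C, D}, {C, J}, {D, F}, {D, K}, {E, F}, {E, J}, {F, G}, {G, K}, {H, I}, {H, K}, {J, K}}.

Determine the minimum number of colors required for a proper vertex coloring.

3

A, F, G are pairwise adjacent, so at least 3 colors are needed.
3 colors suffice: color 1 → {D, G, H, J}; color 2 → {B, F, I, K}; color 3 → {A, C, E}. No two adjacent vertices share a color.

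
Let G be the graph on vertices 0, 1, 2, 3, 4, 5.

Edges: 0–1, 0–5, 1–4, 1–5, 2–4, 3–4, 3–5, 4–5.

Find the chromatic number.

1, 4, 5 form a triangle, so at least 3 colors are needed.
A valid assignment using 3 colors: 0=a, 1=c, 2=b, 3=c, 4=a, 5=b. Each edge has distinct colors on its endpoints.

3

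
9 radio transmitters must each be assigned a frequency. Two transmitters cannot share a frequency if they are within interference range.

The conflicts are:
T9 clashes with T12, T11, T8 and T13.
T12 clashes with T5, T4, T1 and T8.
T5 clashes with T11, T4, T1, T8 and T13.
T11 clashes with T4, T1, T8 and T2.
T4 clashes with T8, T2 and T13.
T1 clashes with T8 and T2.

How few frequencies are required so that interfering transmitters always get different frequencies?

T12, T5, T1, T8 are mutually in conflict, so at least 4 frequencies are needed.
4 frequencies suffice: T9=2, T12=4, T5=3, T11=4, T4=2, T1=2, T8=1, T2=1, T13=1. No two conflicting transmitters share a frequency.

4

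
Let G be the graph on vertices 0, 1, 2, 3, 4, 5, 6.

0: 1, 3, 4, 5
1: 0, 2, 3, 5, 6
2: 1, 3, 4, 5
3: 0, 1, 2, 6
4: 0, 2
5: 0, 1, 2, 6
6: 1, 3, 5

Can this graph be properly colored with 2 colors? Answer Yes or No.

1, 2, 3 are pairwise adjacent, so at least 3 colors are needed.
So 2 colors are not enough.

No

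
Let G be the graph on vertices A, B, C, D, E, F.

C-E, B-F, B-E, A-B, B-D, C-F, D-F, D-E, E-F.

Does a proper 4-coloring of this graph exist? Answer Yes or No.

Yes

The chromatic number is 4. B, D, E, F are pairwise adjacent (a clique of size 4), so at least 4 colors are needed.
4 colors suffice: color red → {B, C}; color blue → {A, E}; color green → {F}; color yellow → {D}.
That is already a proper 4-coloring.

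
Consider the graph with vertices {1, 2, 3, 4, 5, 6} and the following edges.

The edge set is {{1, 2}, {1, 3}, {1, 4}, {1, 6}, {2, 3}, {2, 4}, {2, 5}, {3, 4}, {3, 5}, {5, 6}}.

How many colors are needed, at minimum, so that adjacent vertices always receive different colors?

4

1, 2, 3, 4 are pairwise adjacent (a clique of size 4), so at least 4 colors are needed.
4 colors suffice: color a → {2, 6}; color b → {1, 5}; color c → {3}; color d → {4}. Each edge has distinct colors on its endpoints.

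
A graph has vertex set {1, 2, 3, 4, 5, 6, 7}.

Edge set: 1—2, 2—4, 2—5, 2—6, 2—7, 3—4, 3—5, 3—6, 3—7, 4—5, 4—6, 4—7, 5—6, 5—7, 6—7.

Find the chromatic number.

5

3, 4, 5, 6, 7 are mutually adjacent (a clique of size 5), so at least 5 colors are needed.
5 colors suffice: 1=red, 2=blue, 3=blue, 4=green, 5=yellow, 6=purple, 7=red. Each edge has distinct colors on its endpoints.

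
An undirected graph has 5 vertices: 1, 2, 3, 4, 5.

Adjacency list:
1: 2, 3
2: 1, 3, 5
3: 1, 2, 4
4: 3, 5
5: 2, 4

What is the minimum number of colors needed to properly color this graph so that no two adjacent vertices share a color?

1, 2, 3 form a triangle, so at least 3 colors are needed.
3 colors suffice: color red → {3, 5}; color blue → {2, 4}; color green → {1}. Each edge has distinct colors on its endpoints.

3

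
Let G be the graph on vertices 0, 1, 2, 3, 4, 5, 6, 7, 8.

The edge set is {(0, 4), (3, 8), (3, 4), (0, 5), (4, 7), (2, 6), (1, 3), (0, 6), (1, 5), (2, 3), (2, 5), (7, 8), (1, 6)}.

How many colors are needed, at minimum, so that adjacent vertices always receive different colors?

The cycle 0-6-1-3-4-0 has odd length 5, so it cannot be 2-colored; at least 3 colors are needed.
3 colors suffice: 0=a, 1=b, 2=b, 3=a, 4=b, 5=c, 6=c, 7=a, 8=b. Every edge joins two different colors.

3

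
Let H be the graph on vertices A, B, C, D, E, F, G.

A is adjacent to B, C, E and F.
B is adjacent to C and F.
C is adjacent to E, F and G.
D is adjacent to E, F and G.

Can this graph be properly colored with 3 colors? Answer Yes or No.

A, B, C, F are pairwise adjacent (a clique of size 4), so at least 4 colors are needed.
So 3 colors are not enough.

No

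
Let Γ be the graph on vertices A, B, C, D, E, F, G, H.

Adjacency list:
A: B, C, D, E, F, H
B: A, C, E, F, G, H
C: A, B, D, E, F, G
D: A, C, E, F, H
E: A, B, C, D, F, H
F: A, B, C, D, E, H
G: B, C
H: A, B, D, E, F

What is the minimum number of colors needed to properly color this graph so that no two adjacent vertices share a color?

A, B, C, E, F are mutually adjacent (a clique of size 5), so at least 5 colors are needed.
5 colors suffice: A=5, B=1, C=4, D=1, E=3, F=2, G=2, H=4. Every edge joins two different colors.

5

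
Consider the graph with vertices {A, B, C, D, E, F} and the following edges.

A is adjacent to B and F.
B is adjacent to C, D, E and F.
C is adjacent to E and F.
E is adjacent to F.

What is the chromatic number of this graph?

B, C, E, F form a clique, so at least 4 colors are needed.
One proper 4-coloring: A=3, B=1, C=3, D=2, E=4, F=2. No two adjacent vertices share a color.

4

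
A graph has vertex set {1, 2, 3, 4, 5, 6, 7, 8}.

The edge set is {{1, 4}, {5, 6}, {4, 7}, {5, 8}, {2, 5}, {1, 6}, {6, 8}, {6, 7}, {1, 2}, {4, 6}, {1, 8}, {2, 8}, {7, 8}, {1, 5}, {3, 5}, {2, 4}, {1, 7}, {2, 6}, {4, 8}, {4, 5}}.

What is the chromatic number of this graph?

1, 2, 4, 5, 6, 8 are mutually adjacent (a clique of size 6), so at least 6 colors are needed.
6 colors suffice: color a → {1, 3}; color b → {5, 7}; color c → {4}; color d → {6}; color e → {8}; color f → {2}. No two adjacent vertices share a color.

6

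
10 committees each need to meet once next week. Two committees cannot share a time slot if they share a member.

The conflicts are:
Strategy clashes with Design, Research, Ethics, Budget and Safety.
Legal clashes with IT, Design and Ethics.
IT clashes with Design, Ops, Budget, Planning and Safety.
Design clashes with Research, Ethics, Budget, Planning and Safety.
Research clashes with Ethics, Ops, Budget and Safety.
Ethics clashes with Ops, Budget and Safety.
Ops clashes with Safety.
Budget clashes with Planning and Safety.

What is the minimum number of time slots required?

6

Strategy, Design, Research, Ethics, Budget, Safety all conflict with each other, so at least 6 time slots are needed.
6 time slots suffice: time slot 1 → {Design, Ops}; time slot 2 → {Legal, Planning, Safety}; time slot 3 → {IT, Ethics}; time slot 4 → {Budget}; time slot 5 → {Research}; time slot 6 → {Strategy}. No two conflicting committees share a time slot.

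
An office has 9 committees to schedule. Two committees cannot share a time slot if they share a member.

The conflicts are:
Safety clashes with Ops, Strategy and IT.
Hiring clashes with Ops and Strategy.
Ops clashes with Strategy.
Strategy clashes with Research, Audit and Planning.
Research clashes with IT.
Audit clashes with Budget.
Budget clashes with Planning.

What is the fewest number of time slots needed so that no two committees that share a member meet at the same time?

3

Hiring, Ops, Strategy pairwise conflict, so at least 3 time slots are needed.
3 time slots suffice: time slot 1 → {Strategy, IT, Budget}; time slot 2 → {Safety, Hiring, Research, Audit, Planning}; time slot 3 → {Ops}. Each listed conflict is separated.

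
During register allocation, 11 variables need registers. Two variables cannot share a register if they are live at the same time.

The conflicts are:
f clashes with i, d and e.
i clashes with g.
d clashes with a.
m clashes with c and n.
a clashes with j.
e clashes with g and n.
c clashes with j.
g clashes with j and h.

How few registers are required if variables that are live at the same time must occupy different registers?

m and n conflict, so at least 2 registers are needed.
2 registers suffice: f=1, i=2, d=2, m=2, a=1, e=2, c=1, g=1, j=2, n=1, h=2. No two conflicting variables share a register.

2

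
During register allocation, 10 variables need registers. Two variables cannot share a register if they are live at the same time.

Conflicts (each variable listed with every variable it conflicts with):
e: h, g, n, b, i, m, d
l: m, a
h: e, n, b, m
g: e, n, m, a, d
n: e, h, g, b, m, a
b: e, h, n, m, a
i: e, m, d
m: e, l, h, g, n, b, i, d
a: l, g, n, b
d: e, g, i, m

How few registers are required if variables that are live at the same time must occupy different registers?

5

e, h, n, b, m all conflict with each other, so at least 5 registers are needed.
5 registers suffice: register 1 → {m, a}; register 2 → {e, l}; register 3 → {n, d}; register 4 → {g, b, i}; register 5 → {h}. Each listed conflict is separated.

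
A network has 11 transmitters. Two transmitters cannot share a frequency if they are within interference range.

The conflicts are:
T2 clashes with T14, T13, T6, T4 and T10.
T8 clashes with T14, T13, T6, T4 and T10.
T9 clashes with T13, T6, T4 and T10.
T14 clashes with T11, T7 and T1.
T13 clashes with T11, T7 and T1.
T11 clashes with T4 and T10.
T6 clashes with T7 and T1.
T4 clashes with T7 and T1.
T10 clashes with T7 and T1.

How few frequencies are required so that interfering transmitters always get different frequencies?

2

T8 and T4 conflict, so at least 2 frequencies are needed.
2 frequencies suffice: frequency 1 → {T14, T13, T6, T4, T10}; frequency 2 → {T2, T8, T9, T11, T7, T1}. Each listed conflict is separated.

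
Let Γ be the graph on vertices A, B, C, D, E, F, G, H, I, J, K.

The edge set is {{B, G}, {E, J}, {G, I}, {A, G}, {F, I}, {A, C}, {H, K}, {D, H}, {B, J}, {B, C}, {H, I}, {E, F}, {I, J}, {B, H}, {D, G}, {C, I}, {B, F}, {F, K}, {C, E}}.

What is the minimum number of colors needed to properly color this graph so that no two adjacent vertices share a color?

E and F are adjacent, so at least 2 colors are needed.
2 colors suffice: A=1, B=1, C=2, D=1, E=1, F=2, G=2, H=2, I=1, J=2, K=1. No two adjacent vertices share a color.

2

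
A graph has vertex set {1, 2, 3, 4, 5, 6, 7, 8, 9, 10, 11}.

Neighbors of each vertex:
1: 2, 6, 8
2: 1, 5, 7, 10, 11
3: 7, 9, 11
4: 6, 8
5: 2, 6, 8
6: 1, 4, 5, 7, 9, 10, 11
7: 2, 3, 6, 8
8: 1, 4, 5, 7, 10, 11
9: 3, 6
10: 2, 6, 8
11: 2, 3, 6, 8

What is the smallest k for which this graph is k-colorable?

2

4 and 6 are adjacent, so at least 2 colors are needed.
2 colors suffice: color a → {2, 3, 6, 8}; color b → {1, 4, 5, 7, 9, 10, 11}. No two adjacent vertices share a color.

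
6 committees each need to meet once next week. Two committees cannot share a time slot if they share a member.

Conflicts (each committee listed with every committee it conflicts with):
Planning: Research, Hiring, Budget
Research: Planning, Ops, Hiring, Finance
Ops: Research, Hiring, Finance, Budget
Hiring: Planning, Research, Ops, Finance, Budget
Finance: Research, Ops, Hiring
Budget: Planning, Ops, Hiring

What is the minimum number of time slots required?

4

Research, Ops, Hiring, Finance are mutually in conflict, so at least 4 time slots are needed.
A valid assignment using 4 time slots: Planning=3, Research=2, Ops=3, Hiring=1, Finance=4, Budget=2. Each listed conflict is separated.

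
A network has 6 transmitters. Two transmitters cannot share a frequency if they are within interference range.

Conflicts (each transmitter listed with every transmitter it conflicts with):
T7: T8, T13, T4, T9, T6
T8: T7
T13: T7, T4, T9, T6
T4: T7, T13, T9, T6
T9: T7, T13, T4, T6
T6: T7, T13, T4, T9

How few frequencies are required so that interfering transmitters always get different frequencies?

T7, T13, T4, T9, T6 all conflict with each other, so at least 5 frequencies are needed.
5 frequencies suffice: T7=1, T8=2, T13=3, T4=5, T9=2, T6=4. No two conflicting transmitters share a frequency.

5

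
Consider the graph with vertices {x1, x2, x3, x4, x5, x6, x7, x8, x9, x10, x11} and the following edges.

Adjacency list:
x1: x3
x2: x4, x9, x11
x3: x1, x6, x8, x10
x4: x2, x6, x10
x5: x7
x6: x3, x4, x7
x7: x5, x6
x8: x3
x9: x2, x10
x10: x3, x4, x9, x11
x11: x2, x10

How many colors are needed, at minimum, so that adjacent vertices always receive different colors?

x1 and x3 are adjacent, so at least 2 colors are needed.
A valid assignment using 2 colors: x1=2, x2=2, x3=1, x4=1, x5=2, x6=2, x7=1, x8=2, x9=1, x10=2, x11=1. Every edge joins two different colors.

2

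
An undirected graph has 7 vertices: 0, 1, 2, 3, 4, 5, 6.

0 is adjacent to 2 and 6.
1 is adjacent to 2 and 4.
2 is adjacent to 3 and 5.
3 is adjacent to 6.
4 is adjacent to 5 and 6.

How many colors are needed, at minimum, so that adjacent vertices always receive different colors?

The cycle 4-6-0-2-5-4 has odd length 5, so it cannot be 2-colored; at least 3 colors are needed.
3 colors suffice: 0=c, 1=b, 2=a, 3=c, 4=a, 5=b, 6=b. No two adjacent vertices share a color.

3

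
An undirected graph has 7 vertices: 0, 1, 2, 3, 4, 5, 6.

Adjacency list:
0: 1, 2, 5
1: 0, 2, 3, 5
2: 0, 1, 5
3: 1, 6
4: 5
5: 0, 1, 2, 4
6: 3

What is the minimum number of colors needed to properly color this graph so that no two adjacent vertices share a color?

4

0, 1, 2, 5 are pairwise adjacent (a clique of size 4), so at least 4 colors are needed.
4 colors suffice: color red → {1, 4, 6}; color blue → {3, 5}; color green → {2}; color yellow → {0}. No two adjacent vertices share a color.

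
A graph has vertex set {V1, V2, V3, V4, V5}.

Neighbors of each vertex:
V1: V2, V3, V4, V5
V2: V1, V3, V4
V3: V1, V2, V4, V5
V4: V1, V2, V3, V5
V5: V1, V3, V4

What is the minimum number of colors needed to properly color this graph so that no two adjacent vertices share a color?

V1, V2, V3, V4 are mutually adjacent (a clique of size 4), so at least 4 colors are needed.
4 colors suffice: V1=blue, V2=yellow, V3=green, V4=red, V5=yellow. Every edge joins two different colors.

4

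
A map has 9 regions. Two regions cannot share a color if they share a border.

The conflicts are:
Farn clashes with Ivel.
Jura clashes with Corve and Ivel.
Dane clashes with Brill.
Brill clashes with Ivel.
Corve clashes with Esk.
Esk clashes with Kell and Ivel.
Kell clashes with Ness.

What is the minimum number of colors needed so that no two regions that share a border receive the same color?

Esk and Ivel conflict, so at least 2 colors are needed.
A valid assignment using 2 colors: Farn=2, Jura=2, Dane=1, Brill=2, Corve=1, Esk=2, Kell=1, Ivel=1, Ness=2. Each listed conflict is separated.

2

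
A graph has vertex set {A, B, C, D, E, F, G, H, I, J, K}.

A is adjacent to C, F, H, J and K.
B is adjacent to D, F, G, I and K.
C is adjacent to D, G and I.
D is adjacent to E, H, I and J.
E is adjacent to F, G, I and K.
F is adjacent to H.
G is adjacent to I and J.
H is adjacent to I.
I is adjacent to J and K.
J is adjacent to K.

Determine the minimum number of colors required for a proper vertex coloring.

3

A, J, K are pairwise adjacent, so at least 3 colors are needed.
3 colors suffice: color 1 → {A, I}; color 2 → {D, F, G, K}; color 3 → {B, C, E, H, J}. Every edge joins two different colors.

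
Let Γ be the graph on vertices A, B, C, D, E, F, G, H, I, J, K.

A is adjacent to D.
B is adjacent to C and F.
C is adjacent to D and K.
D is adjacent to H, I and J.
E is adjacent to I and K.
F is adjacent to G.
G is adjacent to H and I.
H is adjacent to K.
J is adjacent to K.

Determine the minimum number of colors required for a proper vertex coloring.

3

The cycle K-H-G-I-E-K has odd length 5, so it cannot be 2-colored; at least 3 colors are needed.
3 colors suffice: A=blue, B=red, C=blue, D=red, E=green, F=blue, G=red, H=blue, I=blue, J=blue, K=red. Each edge has distinct colors on its endpoints.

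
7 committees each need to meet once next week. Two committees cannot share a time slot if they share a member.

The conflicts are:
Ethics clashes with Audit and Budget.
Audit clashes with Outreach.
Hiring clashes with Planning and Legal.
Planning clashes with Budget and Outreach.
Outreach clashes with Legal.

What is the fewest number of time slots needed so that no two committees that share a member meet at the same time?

The cycle Ethics-Budget-Planning-Outreach-Audit-Ethics has odd length 5, so it cannot be 2-colored; at least 3 time slots are needed.
Using 3 time slots: Ethics=1, Audit=2, Hiring=1, Planning=2, Budget=3, Outreach=1, Legal=2. No two conflicting committees share a time slot.

3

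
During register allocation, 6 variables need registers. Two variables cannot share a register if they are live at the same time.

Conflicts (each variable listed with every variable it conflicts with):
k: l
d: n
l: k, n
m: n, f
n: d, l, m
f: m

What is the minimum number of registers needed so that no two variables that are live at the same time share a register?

m and n conflict, so at least 2 registers are needed.
2 registers suffice: register 1 → {k, n, f}; register 2 → {d, l, m}. No two conflicting variables share a register.

2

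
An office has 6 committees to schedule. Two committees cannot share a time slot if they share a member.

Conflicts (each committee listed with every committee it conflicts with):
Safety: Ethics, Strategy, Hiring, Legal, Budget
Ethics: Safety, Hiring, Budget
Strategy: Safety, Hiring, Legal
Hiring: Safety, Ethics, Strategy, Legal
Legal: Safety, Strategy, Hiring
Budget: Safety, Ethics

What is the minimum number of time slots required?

4

Safety, Strategy, Hiring, Legal all conflict with each other, so at least 4 time slots are needed.
4 time slots suffice: time slot 1 → {Safety}; time slot 2 → {Hiring, Budget}; time slot 3 → {Ethics, Strategy}; time slot 4 → {Legal}. Every pair that conflicts lands in different time slots.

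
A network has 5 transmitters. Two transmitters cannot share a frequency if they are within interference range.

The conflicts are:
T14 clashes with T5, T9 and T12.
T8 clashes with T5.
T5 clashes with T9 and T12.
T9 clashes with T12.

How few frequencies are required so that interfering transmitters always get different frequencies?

4

T14, T5, T9, T12 are mutually in conflict, so at least 4 frequencies are needed.
Using 4 frequencies: T14=4, T8=2, T5=1, T9=3, T12=2. No two conflicting transmitters share a frequency.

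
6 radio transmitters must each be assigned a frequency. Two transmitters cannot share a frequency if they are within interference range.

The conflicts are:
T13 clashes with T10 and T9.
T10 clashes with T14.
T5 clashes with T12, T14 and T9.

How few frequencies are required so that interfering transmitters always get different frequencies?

The cycle T13-T9-T5-T14-T10-T13 has odd length 5, so it cannot be 2-colored; at least 3 frequencies are needed.
3 frequencies suffice: frequency 1 → {T10, T5}; frequency 2 → {T13, T12, T14}; frequency 3 → {T9}. Each listed conflict is separated.

3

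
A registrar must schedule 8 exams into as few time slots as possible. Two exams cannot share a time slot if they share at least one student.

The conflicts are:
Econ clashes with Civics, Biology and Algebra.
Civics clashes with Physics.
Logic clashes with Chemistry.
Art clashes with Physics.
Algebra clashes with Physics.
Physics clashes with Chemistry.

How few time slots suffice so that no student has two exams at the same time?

2

Civics and Physics conflict, so at least 2 time slots are needed.
2 time slots suffice: Econ=1, Civics=2, Logic=1, Art=2, Biology=2, Algebra=2, Physics=1, Chemistry=2. No two conflicting exams share a time slot.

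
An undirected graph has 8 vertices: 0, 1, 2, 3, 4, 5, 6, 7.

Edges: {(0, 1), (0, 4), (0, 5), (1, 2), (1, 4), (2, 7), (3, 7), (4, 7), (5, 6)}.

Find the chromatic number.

0, 1, 4 are mutually adjacent, so at least 3 colors are needed.
One proper 3-coloring: 0=red, 1=green, 2=blue, 3=blue, 4=blue, 5=blue, 6=red, 7=red. Each edge has distinct colors on its endpoints.

3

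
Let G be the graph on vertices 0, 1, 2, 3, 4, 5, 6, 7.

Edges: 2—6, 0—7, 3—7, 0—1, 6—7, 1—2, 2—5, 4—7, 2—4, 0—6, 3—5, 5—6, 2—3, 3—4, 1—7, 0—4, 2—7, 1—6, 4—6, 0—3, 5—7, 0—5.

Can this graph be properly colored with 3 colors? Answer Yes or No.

0, 1, 6, 7 are pairwise adjacent (a clique of size 4), so at least 4 colors are needed.
So 3 colors are not enough.

No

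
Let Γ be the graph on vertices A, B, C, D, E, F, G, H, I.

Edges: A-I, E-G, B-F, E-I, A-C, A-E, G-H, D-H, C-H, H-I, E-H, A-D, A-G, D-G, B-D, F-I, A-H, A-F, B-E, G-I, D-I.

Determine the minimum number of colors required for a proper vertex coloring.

A, E, G, H, I form a clique, so at least 5 colors are needed.
5 colors suffice: color 1 → {A, B}; color 2 → {F, H}; color 3 → {C, I}; color 4 → {G}; color 5 → {D, E}. No two adjacent vertices share a color.

5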